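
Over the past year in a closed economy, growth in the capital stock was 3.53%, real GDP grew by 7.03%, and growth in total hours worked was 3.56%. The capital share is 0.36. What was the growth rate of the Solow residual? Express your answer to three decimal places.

3.481%

Labor's share = 1 − 0.36 = 0.64.
The capital stock: 0.36 × 3.53 = 1.2708 pp.
Total hours worked: 0.64 × 3.56 = 2.2784 pp.
TFP growth = 7.03 − 3.5492 = 3.4808%.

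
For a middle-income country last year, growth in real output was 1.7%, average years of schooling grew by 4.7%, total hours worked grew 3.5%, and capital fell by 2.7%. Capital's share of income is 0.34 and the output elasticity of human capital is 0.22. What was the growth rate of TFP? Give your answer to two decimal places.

Labor's share = 1 − 0.34 − 0.22 = 0.44.
Capital: 0.34 × (-2.7) = -0.918 pp.
Average years of schooling: 0.22 × 4.7 = 1.034 pp.
Total hours worked: 0.44 × 3.5 = 1.54 pp.
TFP growth = 1.7 − 1.656 = 0.044%.

0.04%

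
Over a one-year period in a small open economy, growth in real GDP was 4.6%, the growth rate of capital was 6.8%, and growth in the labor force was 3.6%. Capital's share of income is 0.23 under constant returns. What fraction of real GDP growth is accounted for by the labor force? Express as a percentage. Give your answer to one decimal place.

The labor force accounted for 60.3% of growth.

Labor's share = 1 − 0.23 = 0.77.
The labor force contributed 0.77 × 3.6 = 2.772 pp.
Share of growth = 2.772 / 4.6 × 100 = 60.261%.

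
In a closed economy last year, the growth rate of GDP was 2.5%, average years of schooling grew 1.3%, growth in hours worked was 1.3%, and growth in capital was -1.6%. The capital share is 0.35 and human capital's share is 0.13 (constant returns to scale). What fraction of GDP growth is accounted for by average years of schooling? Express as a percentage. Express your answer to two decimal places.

Average years of schooling contributed 0.13 × 1.3 = 0.169 pp.
Share of growth = 0.169 / 2.5 × 100 = 6.76%.

6.76%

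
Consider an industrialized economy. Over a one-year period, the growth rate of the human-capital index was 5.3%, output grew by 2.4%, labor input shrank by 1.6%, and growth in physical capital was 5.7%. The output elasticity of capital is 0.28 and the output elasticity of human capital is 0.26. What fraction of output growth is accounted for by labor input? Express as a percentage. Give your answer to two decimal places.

Labor's share = 1 − 0.28 − 0.26 = 0.46.
Labor input contributed 0.46 × (-1.6) = -0.736 pp.
Share of growth = -0.736 / 2.4 × 100 = -30.6667%.

-30.67%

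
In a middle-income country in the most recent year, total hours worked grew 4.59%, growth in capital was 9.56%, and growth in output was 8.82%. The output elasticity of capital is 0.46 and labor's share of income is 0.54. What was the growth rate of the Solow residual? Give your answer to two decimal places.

The Solow residual growth was 1.94%.

Labor's share = 1 − 0.46 = 0.54.
Capital: 0.46 × 9.56 = 4.3976 pp.
Total hours worked: 0.54 × 4.59 = 2.4786 pp.
TFP growth = 8.82 − 6.8762 = 1.9438%.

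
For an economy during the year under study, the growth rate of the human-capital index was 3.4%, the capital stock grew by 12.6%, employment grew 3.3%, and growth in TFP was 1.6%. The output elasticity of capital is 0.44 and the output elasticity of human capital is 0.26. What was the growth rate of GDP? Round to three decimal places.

GDP growth was 9.018%.

Labor's share = 1 − 0.44 − 0.26 = 0.3.
The capital stock: 0.44 × 12.6 = 5.544 pp.
The human-capital index: 0.26 × 3.4 = 0.884 pp.
Employment: 0.3 × 3.3 = 0.99 pp.
Output growth = 1.6 + 7.418 = 9.018%.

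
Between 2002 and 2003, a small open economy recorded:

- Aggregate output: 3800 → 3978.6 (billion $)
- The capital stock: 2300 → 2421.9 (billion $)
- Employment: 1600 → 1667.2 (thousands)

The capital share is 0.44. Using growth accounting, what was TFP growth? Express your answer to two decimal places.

0.02%

Aggregate output growth = (3978.6 − 3800) / 3800 = 4.7%.
The capital stock growth = (2421.9 − 2300) / 2300 = 5.3%.
Employment growth = (1667.2 − 1600) / 1600 = 4.2%.
Labor's share = 1 − 0.44 = 0.56.
The capital stock: 0.44 × 5.3 = 2.332 pp.
Employment: 0.56 × 4.2 = 2.352 pp.
TFP growth = 4.7 − 4.684 = 0.016%.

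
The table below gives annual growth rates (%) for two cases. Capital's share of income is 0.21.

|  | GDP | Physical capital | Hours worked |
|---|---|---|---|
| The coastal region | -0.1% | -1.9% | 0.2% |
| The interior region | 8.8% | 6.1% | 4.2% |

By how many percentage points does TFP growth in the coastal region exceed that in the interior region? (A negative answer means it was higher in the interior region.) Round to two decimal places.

Labor's share = 1 − 0.21 = 0.79.
The coastal region: TFP = -0.1 + 0.399 − 0.158 = 0.141%.
The interior region: TFP = 8.8 − 1.281 − 3.318 = 4.201%.
Difference = 0.141 − (4.201) = -4.06 pp.

-4.06 percentage points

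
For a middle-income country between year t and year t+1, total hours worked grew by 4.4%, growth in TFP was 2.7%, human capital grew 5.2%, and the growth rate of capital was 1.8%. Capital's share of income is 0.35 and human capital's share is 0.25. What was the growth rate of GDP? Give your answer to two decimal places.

6.39%

Labor's share = 1 − 0.35 − 0.25 = 0.4.
Capital: 0.35 × 1.8 = 0.63 pp.
Human capital: 0.25 × 5.2 = 1.3 pp.
Total hours worked: 0.4 × 4.4 = 1.76 pp.
Output growth = 2.7 + 3.69 = 6.39%.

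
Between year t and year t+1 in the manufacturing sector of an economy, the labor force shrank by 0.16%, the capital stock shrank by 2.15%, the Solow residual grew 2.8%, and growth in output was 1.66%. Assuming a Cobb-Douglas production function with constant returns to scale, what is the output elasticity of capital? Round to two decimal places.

gY = gA + α·gK + (1−α)·gL, so gY − gA − gL = α(gK − gL).
1.66 − 2.8 + 0.16 = α × (-2.15 − (-0.16)).
-0.98 = -1.99 α, so α = 0.4925.

0.49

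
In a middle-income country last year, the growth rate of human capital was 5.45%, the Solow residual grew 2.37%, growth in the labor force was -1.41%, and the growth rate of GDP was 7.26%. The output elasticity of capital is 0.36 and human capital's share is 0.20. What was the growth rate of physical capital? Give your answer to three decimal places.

12.279%

Labor's share = 1 − 0.36 − 0.2 = 0.44.
gY = gA + 0.2×5.45 + 0.44×(-1.41) + 0.36×g.
0.36×g = 7.26 − 2.37 − 0.4696 = 4.4204.
g = 4.4204 / 0.36 = 12.27889%.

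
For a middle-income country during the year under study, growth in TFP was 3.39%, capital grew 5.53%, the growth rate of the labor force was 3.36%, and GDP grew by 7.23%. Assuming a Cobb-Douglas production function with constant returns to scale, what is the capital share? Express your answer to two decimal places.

gY = gA + α·gK + (1−α)·gL, so gY − gA − gL = α(gK − gL).
7.23 − 3.39 − 3.36 = α × (5.53 − 3.36).
0.48 = 2.17 α, so α = 0.2212.

α = 0.22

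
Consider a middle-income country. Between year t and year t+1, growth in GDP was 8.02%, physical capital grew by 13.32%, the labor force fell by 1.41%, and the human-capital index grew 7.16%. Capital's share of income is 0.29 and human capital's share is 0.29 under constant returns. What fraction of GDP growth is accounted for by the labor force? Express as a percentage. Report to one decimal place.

Labor's share = 1 − 0.29 − 0.29 = 0.42.
The labor force contributed 0.42 × (-1.41) = -0.5922 pp.
Share of growth = -0.5922 / 8.02 × 100 = -7.384%.

The labor force accounted for -7.4% of growth.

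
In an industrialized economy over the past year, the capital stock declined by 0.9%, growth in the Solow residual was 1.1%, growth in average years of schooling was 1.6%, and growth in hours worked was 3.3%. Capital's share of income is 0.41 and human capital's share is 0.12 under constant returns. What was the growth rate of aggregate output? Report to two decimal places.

2.47%

Labor's share = 1 − 0.41 − 0.12 = 0.47.
The capital stock: 0.41 × (-0.9) = -0.369 pp.
Average years of schooling: 0.12 × 1.6 = 0.192 pp.
Hours worked: 0.47 × 3.3 = 1.551 pp.
Output growth = 1.1 + 1.374 = 2.474%.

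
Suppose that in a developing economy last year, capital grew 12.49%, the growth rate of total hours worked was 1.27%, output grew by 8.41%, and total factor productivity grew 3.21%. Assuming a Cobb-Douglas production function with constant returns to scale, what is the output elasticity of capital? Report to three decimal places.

The output elasticity of capital is 0.350.

gY = gA + α·gK + (1−α)·gL, so gY − gA − gL = α(gK − gL).
8.41 − 3.21 − 1.27 = α × (12.49 − 1.27).
3.93 = 11.22 α, so α = 0.35027.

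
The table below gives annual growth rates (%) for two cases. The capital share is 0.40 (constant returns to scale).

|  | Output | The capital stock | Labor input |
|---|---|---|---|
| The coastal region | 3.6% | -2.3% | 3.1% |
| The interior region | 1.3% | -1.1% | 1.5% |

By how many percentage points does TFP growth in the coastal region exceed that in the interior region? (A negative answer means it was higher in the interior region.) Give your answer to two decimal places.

1.82 percentage points

Labor's share = 1 − 0.4 = 0.6.
The coastal region: TFP = 3.6 + 0.92 − 1.86 = 2.66%.
The interior region: TFP = 1.3 + 0.44 − 0.9 = 0.84%.
Difference = 2.66 − (0.84) = 1.82 pp.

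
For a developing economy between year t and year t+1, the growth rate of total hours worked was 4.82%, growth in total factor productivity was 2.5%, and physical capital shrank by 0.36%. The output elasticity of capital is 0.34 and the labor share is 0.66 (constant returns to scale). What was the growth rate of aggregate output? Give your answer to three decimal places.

Aggregate output growth was 5.559%.

Labor's share = 1 − 0.34 = 0.66.
Physical capital: 0.34 × (-0.36) = -0.1224 pp.
Total hours worked: 0.66 × 4.82 = 3.1812 pp.
Output growth = 2.5 + 3.0588 = 5.5588%.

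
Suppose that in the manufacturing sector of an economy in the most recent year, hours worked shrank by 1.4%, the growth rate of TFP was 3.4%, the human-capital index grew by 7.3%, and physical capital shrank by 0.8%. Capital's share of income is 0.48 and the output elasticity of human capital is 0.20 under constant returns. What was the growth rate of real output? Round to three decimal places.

Labor's share = 1 − 0.48 − 0.2 = 0.32.
Physical capital: 0.48 × (-0.8) = -0.384 pp.
The human-capital index: 0.2 × 7.3 = 1.46 pp.
Hours worked: 0.32 × (-1.4) = -0.448 pp.
Output growth = 3.4 + 0.628 = 4.028%.

4.028%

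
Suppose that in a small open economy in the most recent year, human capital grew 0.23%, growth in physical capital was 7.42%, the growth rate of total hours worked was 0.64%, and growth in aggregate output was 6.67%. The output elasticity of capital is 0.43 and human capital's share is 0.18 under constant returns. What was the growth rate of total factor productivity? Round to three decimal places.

Labor's share = 1 − 0.43 − 0.18 = 0.39.
Physical capital: 0.43 × 7.42 = 3.1906 pp.
Human capital: 0.18 × 0.23 = 0.0414 pp.
Total hours worked: 0.39 × 0.64 = 0.2496 pp.
TFP growth = 6.67 − 3.4816 = 3.1884%.

3.188%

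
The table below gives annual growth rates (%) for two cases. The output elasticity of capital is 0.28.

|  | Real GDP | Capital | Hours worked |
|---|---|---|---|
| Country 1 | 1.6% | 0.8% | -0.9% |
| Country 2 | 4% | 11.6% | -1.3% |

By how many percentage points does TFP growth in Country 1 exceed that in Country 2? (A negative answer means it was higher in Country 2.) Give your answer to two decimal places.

Labor's share = 1 − 0.28 = 0.72.
Country 1: TFP = 1.6 − 0.224 + 0.648 = 2.024%.
Country 2: TFP = 4 − 3.248 + 0.936 = 1.688%.
Difference = 2.024 − (1.688) = 0.336 pp.

0.34 percentage points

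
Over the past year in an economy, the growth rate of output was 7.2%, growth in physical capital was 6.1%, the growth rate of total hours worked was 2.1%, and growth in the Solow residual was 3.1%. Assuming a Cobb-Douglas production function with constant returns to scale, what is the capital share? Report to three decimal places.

The capital share is 0.500.

gY = gA + α·gK + (1−α)·gL, so gY − gA − gL = α(gK − gL).
7.2 − 3.1 − 2.1 = α × (6.1 − 2.1).
2 = 4 α, so α = 0.5.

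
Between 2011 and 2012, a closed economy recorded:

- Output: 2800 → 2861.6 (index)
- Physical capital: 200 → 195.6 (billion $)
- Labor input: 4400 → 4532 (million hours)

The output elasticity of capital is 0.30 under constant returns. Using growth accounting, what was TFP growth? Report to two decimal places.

Output growth = (2861.6 − 2800) / 2800 = 2.2%.
Physical capital growth = (195.6 − 200) / 200 = -2.2%.
Labor input growth = (4532 − 4400) / 4400 = 3%.
Labor's share = 1 − 0.3 = 0.7.
Physical capital: 0.3 × (-2.2) = -0.66 pp.
Labor input: 0.7 × 3 = 2.1 pp.
TFP growth = 2.2 − 1.44 = 0.76%.

TFP grew 0.76%.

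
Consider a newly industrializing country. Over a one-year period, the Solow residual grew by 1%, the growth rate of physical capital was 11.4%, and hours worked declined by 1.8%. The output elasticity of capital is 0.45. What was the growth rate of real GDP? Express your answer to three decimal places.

Labor's share = 1 − 0.45 = 0.55.
Physical capital: 0.45 × 11.4 = 5.13 pp.
Hours worked: 0.55 × (-1.8) = -0.99 pp.
Output growth = 1 + 4.14 = 5.14%.

5.140%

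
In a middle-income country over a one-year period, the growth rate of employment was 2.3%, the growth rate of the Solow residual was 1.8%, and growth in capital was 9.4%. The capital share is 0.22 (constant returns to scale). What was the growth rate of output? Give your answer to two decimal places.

Output growth was 5.66%.

Labor's share = 1 − 0.22 = 0.78.
Capital: 0.22 × 9.4 = 2.068 pp.
Employment: 0.78 × 2.3 = 1.794 pp.
Output growth = 1.8 + 3.862 = 5.662%.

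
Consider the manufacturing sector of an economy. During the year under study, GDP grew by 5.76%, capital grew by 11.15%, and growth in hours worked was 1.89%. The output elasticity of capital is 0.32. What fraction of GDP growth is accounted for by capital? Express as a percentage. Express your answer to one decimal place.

61.9%

Capital contributed 0.32 × 11.15 = 3.568 pp.
Share of growth = 3.568 / 5.76 × 100 = 61.944%.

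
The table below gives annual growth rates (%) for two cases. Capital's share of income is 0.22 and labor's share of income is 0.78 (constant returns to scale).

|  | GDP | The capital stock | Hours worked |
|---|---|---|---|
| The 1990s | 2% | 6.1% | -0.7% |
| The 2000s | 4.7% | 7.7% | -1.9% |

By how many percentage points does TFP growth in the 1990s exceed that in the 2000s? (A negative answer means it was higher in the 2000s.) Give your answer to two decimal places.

Labor's share = 1 − 0.22 = 0.78.
The 1990s: TFP = 2 − 1.342 + 0.546 = 1.204%.
The 2000s: TFP = 4.7 − 1.694 + 1.482 = 4.488%.
Difference = 1.204 − (4.488) = -3.284 pp.

-3.28 percentage points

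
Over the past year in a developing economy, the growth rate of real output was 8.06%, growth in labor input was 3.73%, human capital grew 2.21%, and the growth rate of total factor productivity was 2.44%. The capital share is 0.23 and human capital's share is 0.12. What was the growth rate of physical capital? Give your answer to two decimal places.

Labor's share = 1 − 0.23 − 0.12 = 0.65.
gY = gA + 0.12×2.21 + 0.65×3.73 + 0.23×g.
0.23×g = 8.06 − 2.44 − 2.6897 = 2.9303.
g = 2.9303 / 0.23 = 12.7404%.

12.74%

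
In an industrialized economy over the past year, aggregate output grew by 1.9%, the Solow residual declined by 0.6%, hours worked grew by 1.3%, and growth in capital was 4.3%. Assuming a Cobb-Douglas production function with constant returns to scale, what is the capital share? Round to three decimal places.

α = 0.400

gY = gA + α·gK + (1−α)·gL, so gY − gA − gL = α(gK − gL).
1.9 + 0.6 − 1.3 = α × (4.3 − 1.3).
1.2 = 3 α, so α = 0.4.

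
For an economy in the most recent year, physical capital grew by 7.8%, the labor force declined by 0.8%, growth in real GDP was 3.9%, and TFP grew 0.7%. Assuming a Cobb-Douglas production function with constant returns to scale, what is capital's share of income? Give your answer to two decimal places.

gY = gA + α·gK + (1−α)·gL, so gY − gA − gL = α(gK − gL).
3.9 − 0.7 + 0.8 = α × (7.8 − (-0.8)).
4 = 8.6 α, so α = 0.4651.

0.47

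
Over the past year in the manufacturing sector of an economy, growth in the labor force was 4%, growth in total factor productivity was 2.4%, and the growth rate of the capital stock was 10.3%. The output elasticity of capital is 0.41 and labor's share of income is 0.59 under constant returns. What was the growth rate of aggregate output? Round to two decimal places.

8.98%

Labor's share = 1 − 0.41 = 0.59.
The capital stock: 0.41 × 10.3 = 4.223 pp.
The labor force: 0.59 × 4 = 2.36 pp.
Output growth = 2.4 + 6.583 = 8.983%.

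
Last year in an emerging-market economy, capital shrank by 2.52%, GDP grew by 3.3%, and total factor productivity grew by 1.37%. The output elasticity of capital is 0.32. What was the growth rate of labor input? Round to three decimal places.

4.024%

Labor's share = 1 − 0.32 = 0.68.
gY = gA + 0.32×(-2.52) + 0.68×g.
0.68×g = 3.3 − 1.37 + 0.8064 = 2.7364.
g = 2.7364 / 0.68 = 4.02412%.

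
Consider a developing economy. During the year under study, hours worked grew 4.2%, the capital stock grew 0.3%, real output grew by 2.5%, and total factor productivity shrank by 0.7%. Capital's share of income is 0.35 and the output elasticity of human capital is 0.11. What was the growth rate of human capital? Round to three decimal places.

Labor's share = 1 − 0.35 − 0.11 = 0.54.
gY = gA + 0.35×0.3 + 0.54×4.2 + 0.11×g.
0.11×g = 2.5 + 0.7 − 2.373 = 0.827.
g = 0.827 / 0.11 = 7.51818%.

7.518%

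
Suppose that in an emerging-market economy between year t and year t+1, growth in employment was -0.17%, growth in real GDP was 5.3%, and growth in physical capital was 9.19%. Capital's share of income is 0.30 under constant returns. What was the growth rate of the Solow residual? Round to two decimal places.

Labor's share = 1 − 0.3 = 0.7.
Physical capital: 0.3 × 9.19 = 2.757 pp.
Employment: 0.7 × (-0.17) = -0.119 pp.
TFP growth = 5.3 − 2.638 = 2.662%.

2.66%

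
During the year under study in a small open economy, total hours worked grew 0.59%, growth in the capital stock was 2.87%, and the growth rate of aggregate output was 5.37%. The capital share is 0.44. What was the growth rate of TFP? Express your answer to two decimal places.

Labor's share = 1 − 0.44 = 0.56.
The capital stock: 0.44 × 2.87 = 1.2628 pp.
Total hours worked: 0.56 × 0.59 = 0.3304 pp.
TFP growth = 5.37 − 1.5932 = 3.7768%.

TFP grew 3.78%.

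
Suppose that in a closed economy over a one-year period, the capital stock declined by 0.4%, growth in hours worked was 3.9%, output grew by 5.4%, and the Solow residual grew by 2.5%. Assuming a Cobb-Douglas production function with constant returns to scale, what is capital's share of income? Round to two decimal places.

gY = gA + α·gK + (1−α)·gL, so gY − gA − gL = α(gK − gL).
5.4 − 2.5 − 3.9 = α × (-0.4 − 3.9).
-1 = -4.3 α, so α = 0.2326.

0.23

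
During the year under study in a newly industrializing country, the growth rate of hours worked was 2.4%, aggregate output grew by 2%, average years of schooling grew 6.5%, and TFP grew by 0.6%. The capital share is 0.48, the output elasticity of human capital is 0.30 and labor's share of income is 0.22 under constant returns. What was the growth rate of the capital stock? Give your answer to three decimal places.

-2.246%

Labor's share = 1 − 0.48 − 0.3 = 0.22.
gY = gA + 0.3×6.5 + 0.22×2.4 + 0.48×g.
0.48×g = 2 − 0.6 − 2.478 = -1.078.
g = -1.078 / 0.48 = -2.24583%.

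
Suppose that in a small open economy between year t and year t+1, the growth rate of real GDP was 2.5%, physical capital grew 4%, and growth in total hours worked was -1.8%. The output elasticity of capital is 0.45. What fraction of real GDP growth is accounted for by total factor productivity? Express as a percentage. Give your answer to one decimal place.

Total factor productivity accounted for 67.6% of growth.

Labor's share = 1 − 0.45 = 0.55.
Physical capital: 0.45 × 4 = 1.8 pp.
Total hours worked: 0.55 × (-1.8) = -0.99 pp.
TFP growth = 2.5 − 0.81 = 1.69%.
TFP share of growth = 1.69 / 2.5 × 100 = 67.6%.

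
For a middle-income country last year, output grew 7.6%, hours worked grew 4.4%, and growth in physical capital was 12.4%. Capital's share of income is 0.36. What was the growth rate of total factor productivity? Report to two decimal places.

Labor's share = 1 − 0.36 = 0.64.
Physical capital: 0.36 × 12.4 = 4.464 pp.
Hours worked: 0.64 × 4.4 = 2.816 pp.
TFP growth = 7.6 − 7.28 = 0.32%.

0.32%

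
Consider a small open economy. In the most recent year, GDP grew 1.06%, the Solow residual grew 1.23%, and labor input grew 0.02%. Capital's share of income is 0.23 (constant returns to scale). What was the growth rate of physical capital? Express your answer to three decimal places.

-0.806%

Labor's share = 1 − 0.23 = 0.77.
gY = gA + 0.77×0.02 + 0.23×g.
0.23×g = 1.06 − 1.23 − 0.0154 = -0.1854.
g = -0.1854 / 0.23 = -0.80609%.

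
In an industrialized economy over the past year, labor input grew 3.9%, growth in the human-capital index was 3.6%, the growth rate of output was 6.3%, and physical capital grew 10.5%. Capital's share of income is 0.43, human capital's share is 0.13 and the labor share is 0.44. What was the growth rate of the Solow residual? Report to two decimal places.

-0.40%

Labor's share = 1 − 0.43 − 0.13 = 0.44.
Physical capital: 0.43 × 10.5 = 4.515 pp.
The human-capital index: 0.13 × 3.6 = 0.468 pp.
Labor input: 0.44 × 3.9 = 1.716 pp.
TFP growth = 6.3 − 6.699 = -0.399%.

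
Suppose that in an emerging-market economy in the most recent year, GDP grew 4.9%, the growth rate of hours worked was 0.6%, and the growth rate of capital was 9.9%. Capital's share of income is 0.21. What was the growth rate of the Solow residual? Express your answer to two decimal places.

Labor's share = 1 − 0.21 = 0.79.
Capital: 0.21 × 9.9 = 2.079 pp.
Hours worked: 0.79 × 0.6 = 0.474 pp.
TFP growth = 4.9 − 2.553 = 2.347%.

The Solow residual grew 2.35%.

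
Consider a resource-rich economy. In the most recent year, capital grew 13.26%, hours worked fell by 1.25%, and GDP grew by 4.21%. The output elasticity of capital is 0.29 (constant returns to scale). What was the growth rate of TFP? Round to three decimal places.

1.252%

Labor's share = 1 − 0.29 = 0.71.
Capital: 0.29 × 13.26 = 3.8454 pp.
Hours worked: 0.71 × (-1.25) = -0.8875 pp.
TFP growth = 4.21 − 2.9579 = 1.2521%.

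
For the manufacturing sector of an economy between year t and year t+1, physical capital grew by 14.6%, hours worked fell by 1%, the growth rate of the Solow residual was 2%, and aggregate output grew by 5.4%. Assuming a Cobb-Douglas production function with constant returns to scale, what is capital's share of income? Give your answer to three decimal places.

gY = gA + α·gK + (1−α)·gL, so gY − gA − gL = α(gK − gL).
5.4 − 2 + 1 = α × (14.6 − (-1)).
4.4 = 15.6 α, so α = 0.28205.

α = 0.282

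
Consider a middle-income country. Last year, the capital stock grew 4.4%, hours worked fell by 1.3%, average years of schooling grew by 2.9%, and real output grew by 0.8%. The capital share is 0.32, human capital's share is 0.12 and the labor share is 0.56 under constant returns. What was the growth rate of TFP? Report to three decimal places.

Labor's share = 1 − 0.32 − 0.12 = 0.56.
The capital stock: 0.32 × 4.4 = 1.408 pp.
Average years of schooling: 0.12 × 2.9 = 0.348 pp.
Hours worked: 0.56 × (-1.3) = -0.728 pp.
TFP growth = 0.8 − 1.028 = -0.228%.

-0.228%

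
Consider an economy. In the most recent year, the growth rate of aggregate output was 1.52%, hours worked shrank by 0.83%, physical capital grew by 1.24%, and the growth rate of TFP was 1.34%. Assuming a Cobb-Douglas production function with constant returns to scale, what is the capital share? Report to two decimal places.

gY = gA + α·gK + (1−α)·gL, so gY − gA − gL = α(gK − gL).
1.52 − 1.34 + 0.83 = α × (1.24 − (-0.83)).
1.01 = 2.07 α, so α = 0.4879.

α = 0.49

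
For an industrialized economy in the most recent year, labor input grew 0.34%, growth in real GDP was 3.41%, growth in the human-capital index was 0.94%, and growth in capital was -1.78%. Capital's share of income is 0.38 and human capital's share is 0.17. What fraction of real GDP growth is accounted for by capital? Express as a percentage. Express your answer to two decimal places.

Capital accounted for -19.84% of growth.

Capital contributed 0.38 × (-1.78) = -0.6764 pp.
Share of growth = -0.6764 / 3.41 × 100 = -19.8358%.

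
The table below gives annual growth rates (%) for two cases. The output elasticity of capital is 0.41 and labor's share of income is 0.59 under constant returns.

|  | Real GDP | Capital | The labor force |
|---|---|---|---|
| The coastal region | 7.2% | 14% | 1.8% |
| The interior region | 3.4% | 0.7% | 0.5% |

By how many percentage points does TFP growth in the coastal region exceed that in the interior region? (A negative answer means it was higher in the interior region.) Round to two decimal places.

-2.42 percentage points

Labor's share = 1 − 0.41 = 0.59.
The coastal region: TFP = 7.2 − 5.74 − 1.062 = 0.398%.
The interior region: TFP = 3.4 − 0.287 − 0.295 = 2.818%.
Difference = 0.398 − (2.818) = -2.42 pp.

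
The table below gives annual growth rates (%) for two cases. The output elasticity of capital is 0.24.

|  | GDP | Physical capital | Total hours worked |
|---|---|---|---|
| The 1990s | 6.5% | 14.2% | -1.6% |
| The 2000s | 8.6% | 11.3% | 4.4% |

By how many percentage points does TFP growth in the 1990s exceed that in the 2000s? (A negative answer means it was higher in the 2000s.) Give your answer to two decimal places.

Labor's share = 1 − 0.24 = 0.76.
The 1990s: TFP = 6.5 − 3.408 + 1.216 = 4.308%.
The 2000s: TFP = 8.6 − 2.712 − 3.344 = 2.544%.
Difference = 4.308 − (2.544) = 1.764 pp.

1.76 percentage points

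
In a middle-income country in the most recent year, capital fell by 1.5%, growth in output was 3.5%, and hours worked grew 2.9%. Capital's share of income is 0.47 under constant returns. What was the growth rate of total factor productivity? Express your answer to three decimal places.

Total factor productivity grew 2.668%.

Labor's share = 1 − 0.47 = 0.53.
Capital: 0.47 × (-1.5) = -0.705 pp.
Hours worked: 0.53 × 2.9 = 1.537 pp.
TFP growth = 3.5 − 0.832 = 2.668%.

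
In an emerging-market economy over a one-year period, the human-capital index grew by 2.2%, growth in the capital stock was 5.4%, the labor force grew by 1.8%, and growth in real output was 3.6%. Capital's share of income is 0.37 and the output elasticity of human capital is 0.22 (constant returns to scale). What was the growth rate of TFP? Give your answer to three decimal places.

TFP growth was 0.380%.

Labor's share = 1 − 0.37 − 0.22 = 0.41.
The capital stock: 0.37 × 5.4 = 1.998 pp.
The human-capital index: 0.22 × 2.2 = 0.484 pp.
The labor force: 0.41 × 1.8 = 0.738 pp.
TFP growth = 3.6 − 3.22 = 0.38%.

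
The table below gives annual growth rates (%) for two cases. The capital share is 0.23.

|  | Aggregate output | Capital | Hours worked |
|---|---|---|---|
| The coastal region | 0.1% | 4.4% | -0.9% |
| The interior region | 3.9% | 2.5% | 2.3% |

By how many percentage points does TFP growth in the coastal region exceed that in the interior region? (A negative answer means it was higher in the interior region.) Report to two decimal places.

Labor's share = 1 − 0.23 = 0.77.
The coastal region: TFP = 0.1 − 1.012 + 0.693 = -0.219%.
The interior region: TFP = 3.9 − 0.575 − 1.771 = 1.554%.
Difference = -0.219 − (1.554) = -1.773 pp.

-1.77 percentage points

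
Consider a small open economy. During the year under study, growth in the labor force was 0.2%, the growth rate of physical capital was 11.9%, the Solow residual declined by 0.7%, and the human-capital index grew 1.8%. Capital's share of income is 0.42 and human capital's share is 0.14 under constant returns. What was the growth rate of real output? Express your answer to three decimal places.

Labor's share = 1 − 0.42 − 0.14 = 0.44.
Physical capital: 0.42 × 11.9 = 4.998 pp.
The human-capital index: 0.14 × 1.8 = 0.252 pp.
The labor force: 0.44 × 0.2 = 0.088 pp.
Output growth = -0.7 + 5.338 = 4.638%.

4.638%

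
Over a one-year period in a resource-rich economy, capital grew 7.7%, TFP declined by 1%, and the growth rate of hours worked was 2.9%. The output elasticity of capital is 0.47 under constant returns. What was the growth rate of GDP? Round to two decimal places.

GDP growth was 4.16%.

Labor's share = 1 − 0.47 = 0.53.
Capital: 0.47 × 7.7 = 3.619 pp.
Hours worked: 0.53 × 2.9 = 1.537 pp.
Output growth = -1 + 5.156 = 4.156%.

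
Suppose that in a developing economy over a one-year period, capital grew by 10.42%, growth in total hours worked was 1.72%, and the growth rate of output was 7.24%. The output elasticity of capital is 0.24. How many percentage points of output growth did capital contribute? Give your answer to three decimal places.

Contribution = share × growth = 0.24 × 10.42 = 2.5008 pp.

2.501 percentage points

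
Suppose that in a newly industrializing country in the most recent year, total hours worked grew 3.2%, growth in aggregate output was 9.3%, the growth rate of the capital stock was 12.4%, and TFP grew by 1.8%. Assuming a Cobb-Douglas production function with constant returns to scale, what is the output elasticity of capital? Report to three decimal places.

α = 0.467

gY = gA + α·gK + (1−α)·gL, so gY − gA − gL = α(gK − gL).
9.3 − 1.8 − 3.2 = α × (12.4 − 3.2).
4.3 = 9.2 α, so α = 0.46739.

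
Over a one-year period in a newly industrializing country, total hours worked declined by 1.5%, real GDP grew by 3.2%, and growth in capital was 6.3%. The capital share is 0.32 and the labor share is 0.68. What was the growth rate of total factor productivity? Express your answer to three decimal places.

Labor's share = 1 − 0.32 = 0.68.
Capital: 0.32 × 6.3 = 2.016 pp.
Total hours worked: 0.68 × (-1.5) = -1.02 pp.
TFP growth = 3.2 − 0.996 = 2.204%.

Total factor productivity growth was 2.204%.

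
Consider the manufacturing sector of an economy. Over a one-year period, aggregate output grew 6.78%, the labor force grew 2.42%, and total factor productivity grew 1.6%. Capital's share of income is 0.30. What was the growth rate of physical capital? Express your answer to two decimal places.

Labor's share = 1 − 0.3 = 0.7.
gY = gA + 0.7×2.42 + 0.3×g.
0.3×g = 6.78 − 1.6 − 1.694 = 3.486.
g = 3.486 / 0.3 = 11.62%.

11.62%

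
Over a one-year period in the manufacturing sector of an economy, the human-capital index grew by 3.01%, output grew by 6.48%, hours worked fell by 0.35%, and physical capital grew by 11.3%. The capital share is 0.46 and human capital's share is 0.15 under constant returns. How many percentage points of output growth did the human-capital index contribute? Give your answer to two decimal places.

Contribution = share × growth = 0.15 × 3.01 = 0.4515 pp.

0.45 pp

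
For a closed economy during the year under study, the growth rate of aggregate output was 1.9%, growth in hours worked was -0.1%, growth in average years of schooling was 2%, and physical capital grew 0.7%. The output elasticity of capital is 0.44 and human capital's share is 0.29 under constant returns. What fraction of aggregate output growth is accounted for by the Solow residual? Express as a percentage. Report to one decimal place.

Labor's share = 1 − 0.44 − 0.29 = 0.27.
Physical capital: 0.44 × 0.7 = 0.308 pp.
Average years of schooling: 0.29 × 2 = 0.58 pp.
Hours worked: 0.27 × (-0.1) = -0.027 pp.
TFP growth = 1.9 − 0.861 = 1.039%.
TFP share of growth = 1.039 / 1.9 × 100 = 54.684%.

The Solow residual accounted for 54.7% of growth.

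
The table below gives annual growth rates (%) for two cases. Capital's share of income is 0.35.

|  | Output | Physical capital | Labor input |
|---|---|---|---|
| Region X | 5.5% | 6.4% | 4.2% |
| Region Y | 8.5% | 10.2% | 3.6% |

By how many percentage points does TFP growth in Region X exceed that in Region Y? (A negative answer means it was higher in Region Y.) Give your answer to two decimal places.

Labor's share = 1 − 0.35 = 0.65.
Region X: TFP = 5.5 − 2.24 − 2.73 = 0.53%.
Region Y: TFP = 8.5 − 3.57 − 2.34 = 2.59%.
Difference = 0.53 − (2.59) = -2.06 pp.

-2.06 percentage points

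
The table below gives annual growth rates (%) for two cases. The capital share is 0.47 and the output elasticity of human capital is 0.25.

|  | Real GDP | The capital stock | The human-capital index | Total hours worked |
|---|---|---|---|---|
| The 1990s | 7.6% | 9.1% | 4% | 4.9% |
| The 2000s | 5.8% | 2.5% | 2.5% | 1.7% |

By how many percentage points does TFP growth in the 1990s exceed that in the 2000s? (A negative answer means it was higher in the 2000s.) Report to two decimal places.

Labor's share = 1 − 0.47 − 0.25 = 0.28.
The 1990s: TFP = 7.6 − 4.277 − 1 − 1.372 = 0.951%.
The 2000s: TFP = 5.8 − 1.175 − 0.625 − 0.476 = 3.524%.
Difference = 0.951 − (3.524) = -2.573 pp.

-2.57 percentage points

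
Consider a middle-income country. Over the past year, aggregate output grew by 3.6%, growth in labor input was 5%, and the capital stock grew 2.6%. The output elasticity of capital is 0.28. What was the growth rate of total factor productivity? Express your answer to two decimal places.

-0.73%

Labor's share = 1 − 0.28 = 0.72.
The capital stock: 0.28 × 2.6 = 0.728 pp.
Labor input: 0.72 × 5 = 3.6 pp.
TFP growth = 3.6 − 4.328 = -0.728%.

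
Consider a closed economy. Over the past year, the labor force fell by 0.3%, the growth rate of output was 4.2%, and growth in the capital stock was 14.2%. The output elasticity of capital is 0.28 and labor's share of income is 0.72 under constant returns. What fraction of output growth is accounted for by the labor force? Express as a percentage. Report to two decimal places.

Labor's share = 1 − 0.28 = 0.72.
The labor force contributed 0.72 × (-0.3) = -0.216 pp.
Share of growth = -0.216 / 4.2 × 100 = -5.1429%.

The labor force accounted for -5.14% of growth.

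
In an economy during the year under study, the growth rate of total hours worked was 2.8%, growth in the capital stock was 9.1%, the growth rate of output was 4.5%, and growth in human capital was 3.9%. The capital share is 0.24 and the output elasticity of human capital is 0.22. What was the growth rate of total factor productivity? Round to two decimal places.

Labor's share = 1 − 0.24 − 0.22 = 0.54.
The capital stock: 0.24 × 9.1 = 2.184 pp.
Human capital: 0.22 × 3.9 = 0.858 pp.
Total hours worked: 0.54 × 2.8 = 1.512 pp.
TFP growth = 4.5 − 4.554 = -0.054%.

-0.05%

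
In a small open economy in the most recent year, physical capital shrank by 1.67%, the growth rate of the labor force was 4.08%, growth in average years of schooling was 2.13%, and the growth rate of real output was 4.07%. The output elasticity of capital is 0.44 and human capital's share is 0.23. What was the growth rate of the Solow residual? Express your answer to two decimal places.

Labor's share = 1 − 0.44 − 0.23 = 0.33.
Physical capital: 0.44 × (-1.67) = -0.7348 pp.
Average years of schooling: 0.23 × 2.13 = 0.4899 pp.
The labor force: 0.33 × 4.08 = 1.3464 pp.
TFP growth = 4.07 − 1.1015 = 2.9685%.

The Solow residual growth was 2.97%.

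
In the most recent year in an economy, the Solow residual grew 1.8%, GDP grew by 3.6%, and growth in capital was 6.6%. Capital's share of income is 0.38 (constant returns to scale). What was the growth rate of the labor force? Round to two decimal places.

-1.14%

Labor's share = 1 − 0.38 = 0.62.
gY = gA + 0.38×6.6 + 0.62×g.
0.62×g = 3.6 − 1.8 − 2.508 = -0.708.
g = -0.708 / 0.62 = -1.1419%.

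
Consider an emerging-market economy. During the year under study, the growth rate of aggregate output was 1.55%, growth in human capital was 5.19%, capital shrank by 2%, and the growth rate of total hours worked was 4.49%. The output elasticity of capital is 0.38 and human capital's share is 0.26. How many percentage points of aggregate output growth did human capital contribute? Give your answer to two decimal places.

Contribution = share × growth = 0.26 × 5.19 = 1.3494 pp.

1.35 percentage points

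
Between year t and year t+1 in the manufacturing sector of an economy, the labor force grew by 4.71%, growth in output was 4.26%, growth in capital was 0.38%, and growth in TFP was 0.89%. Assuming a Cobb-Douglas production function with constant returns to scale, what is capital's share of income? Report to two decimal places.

gY = gA + α·gK + (1−α)·gL, so gY − gA − gL = α(gK − gL).
4.26 − 0.89 − 4.71 = α × (0.38 − 4.71).
-1.34 = -4.33 α, so α = 0.3095.

Capital's share of income is 0.31.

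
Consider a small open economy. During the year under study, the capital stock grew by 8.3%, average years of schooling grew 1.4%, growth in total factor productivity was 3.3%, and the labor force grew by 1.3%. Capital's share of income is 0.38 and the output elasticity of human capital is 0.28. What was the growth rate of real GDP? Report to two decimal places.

7.29%

Labor's share = 1 − 0.38 − 0.28 = 0.34.
The capital stock: 0.38 × 8.3 = 3.154 pp.
Average years of schooling: 0.28 × 1.4 = 0.392 pp.
The labor force: 0.34 × 1.3 = 0.442 pp.
Output growth = 3.3 + 3.988 = 7.288%.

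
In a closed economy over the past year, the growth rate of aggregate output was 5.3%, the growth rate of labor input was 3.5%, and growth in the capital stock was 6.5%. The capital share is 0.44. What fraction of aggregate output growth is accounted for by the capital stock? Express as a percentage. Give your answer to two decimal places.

The capital stock accounted for 53.96% of growth.

The capital stock contributed 0.44 × 6.5 = 2.86 pp.
Share of growth = 2.86 / 5.3 × 100 = 53.9623%.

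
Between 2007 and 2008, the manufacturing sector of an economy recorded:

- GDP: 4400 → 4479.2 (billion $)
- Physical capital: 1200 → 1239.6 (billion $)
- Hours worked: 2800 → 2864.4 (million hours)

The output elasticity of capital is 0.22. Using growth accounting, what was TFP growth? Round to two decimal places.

GDP growth = (4479.2 − 4400) / 4400 = 1.8%.
Physical capital growth = (1239.6 − 1200) / 1200 = 3.3%.
Hours worked growth = (2864.4 − 2800) / 2800 = 2.3%.
Labor's share = 1 − 0.22 = 0.78.
Physical capital: 0.22 × 3.3 = 0.726 pp.
Hours worked: 0.78 × 2.3 = 1.794 pp.
TFP growth = 1.8 − 2.52 = -0.72%.

-0.72%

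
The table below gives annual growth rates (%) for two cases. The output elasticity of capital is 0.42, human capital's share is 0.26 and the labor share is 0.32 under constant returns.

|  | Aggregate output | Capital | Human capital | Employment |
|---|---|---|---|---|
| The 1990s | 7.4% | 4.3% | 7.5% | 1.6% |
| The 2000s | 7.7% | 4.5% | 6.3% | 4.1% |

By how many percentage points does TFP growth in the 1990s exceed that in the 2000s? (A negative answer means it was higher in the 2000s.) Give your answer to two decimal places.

0.27 percentage points

Labor's share = 1 − 0.42 − 0.26 = 0.32.
The 1990s: TFP = 7.4 − 1.806 − 1.95 − 0.512 = 3.132%.
The 2000s: TFP = 7.7 − 1.89 − 1.638 − 1.312 = 2.86%.
Difference = 3.132 − (2.86) = 0.272 pp.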